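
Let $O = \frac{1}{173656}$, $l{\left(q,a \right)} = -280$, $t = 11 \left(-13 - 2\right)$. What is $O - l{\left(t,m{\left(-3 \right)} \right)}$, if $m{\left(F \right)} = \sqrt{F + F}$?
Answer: $\frac{48623681}{173656} \approx 280.0$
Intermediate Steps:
$t = -165$ ($t = 11 \left(-15\right) = -165$)
$m{\left(F \right)} = \sqrt{2} \sqrt{F}$ ($m{\left(F \right)} = \sqrt{2 F} = \sqrt{2} \sqrt{F}$)
$O = \frac{1}{173656} \approx 5.7585 \cdot 10^{-6}$
$O - l{\left(t,m{\left(-3 \right)} \right)} = \frac{1}{173656} - -280 = \frac{1}{173656} + 280 = \frac{48623681}{173656}$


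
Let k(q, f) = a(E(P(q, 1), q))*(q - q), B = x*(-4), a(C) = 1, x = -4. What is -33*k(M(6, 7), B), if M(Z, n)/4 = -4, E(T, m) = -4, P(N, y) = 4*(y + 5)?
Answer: 0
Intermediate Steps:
P(N, y) = 20 + 4*y (P(N, y) = 4*(5 + y) = 20 + 4*y)
M(Z, n) = -16 (M(Z, n) = 4*(-4) = -16)
B = 16 (B = -4*(-4) = 16)
k(q, f) = 0 (k(q, f) = 1*(q - q) = 1*0 = 0)
-33*k(M(6, 7), B) = -33*0 = 0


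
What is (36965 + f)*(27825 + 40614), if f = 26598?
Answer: 4350188157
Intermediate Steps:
(36965 + f)*(27825 + 40614) = (36965 + 26598)*(27825 + 40614) = 63563*68439 = 4350188157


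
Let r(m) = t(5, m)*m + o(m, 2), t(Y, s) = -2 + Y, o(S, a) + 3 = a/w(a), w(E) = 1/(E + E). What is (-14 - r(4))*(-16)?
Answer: 496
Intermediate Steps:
w(E) = 1/(2*E)
o(S, a) = -3 + 2*a**2 (o(S, a) = -3 + a/((1/(2*a))) = -3 + a*(2*a) = -3 + 2*a**2)
r(m) = 5 + 3*m (r(m) = (-2 + 5)*m + (-3 + 2*2**2) = 3*m + (-3 + 2*4) = 3*m + (-3 + 8) = 3*m + 5 = 5 + 3*m)
(-14 - r(4))*(-16) = (-14 - (5 + 3*4))*(-16) = (-14 - (5 + 12))*(-16) = (-14 - 1*17)*(-16) = (-14 - 17)*(-16) = -31*(-16) = 496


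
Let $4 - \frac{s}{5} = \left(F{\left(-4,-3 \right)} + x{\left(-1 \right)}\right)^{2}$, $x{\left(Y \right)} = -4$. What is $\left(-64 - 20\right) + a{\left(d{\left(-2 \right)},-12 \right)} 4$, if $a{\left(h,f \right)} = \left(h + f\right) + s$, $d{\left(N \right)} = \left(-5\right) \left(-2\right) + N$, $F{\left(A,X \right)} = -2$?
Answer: $-740$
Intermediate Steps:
$s = -160$ ($s = 20 - 5 \left(-2 - 4\right)^{2} = 20 - 5 \left(-6\right)^{2} = 20 - 180 = -160$)
$d{\left(N \right)} = 10 + N$
$a{\left(h,f \right)} = -160 + f + h$ ($a{\left(h,f \right)} = \left(h + f\right) - 160 = \left(f + h\right) - 160 = -160 + f + h$)
$\left(-64 - 20\right) + a{\left(d{\left(-2 \right)},-12 \right)} 4 = \left(-64 - 20\right) + \left(-160 - 12 + \left(10 - 2\right)\right) 4 = -84 + \left(-160 - 12 + 8\right) 4 = -84 - 656 = -740$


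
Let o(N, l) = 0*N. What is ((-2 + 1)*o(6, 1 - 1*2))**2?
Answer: 0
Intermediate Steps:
o(N, l) = 0
((-2 + 1)*o(6, 1 - 1*2))**2 = ((-2 + 1)*0)**2 = (-1*0)**2 = 0**2 = 0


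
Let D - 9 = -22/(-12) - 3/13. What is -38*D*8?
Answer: -125704/39 ≈ -3223.2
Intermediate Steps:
D = 827/78 (D = 9 + (-22/(-12) - 3/13) = 9 + (-22*(-1/12) - 3*1/13) = 9 + (11/6 - 3/13) = 9 + 125/78 = 827/78 ≈ 10.603)
-38*D*8 = -38*827/78*8 = -15713/39*8 = -125704/39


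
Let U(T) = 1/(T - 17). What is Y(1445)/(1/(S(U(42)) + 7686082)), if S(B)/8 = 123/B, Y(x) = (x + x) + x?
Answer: 33425806470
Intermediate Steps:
Y(x) = 3*x (Y(x) = 2*x + x = 3*x)
U(T) = 1/(-17 + T)
S(B) = 984/B (S(B) = 8*(123/B) = 984/B)
Y(1445)/(1/(S(U(42)) + 7686082)) = (3*1445)/(1/(984/(1/(-17 + 42)) + 7686082)) = 4335/(1/(984/(1/25) + 7686082)) = 4335/(1/(984*25 + 7686082)) = 4335/(1/(24600 + 7686082)) = 4335/(1/7710682) = 4335*7710682 = 33425806470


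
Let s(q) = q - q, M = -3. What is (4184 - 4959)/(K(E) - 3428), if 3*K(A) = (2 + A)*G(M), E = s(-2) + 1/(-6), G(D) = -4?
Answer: 6975/30874 ≈ 0.22592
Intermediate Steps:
s(q) = 0
E = -⅙ (E = 0 + 1/(-6) = 0 - ⅙ = -⅙ ≈ -0.16667)
K(A) = -8/3 - 4*A/3 (K(A) = ((2 + A)*(-4))/3 = (-8 - 4*A)/3 = -8/3 - 4*A/3)
(4184 - 4959)/(K(E) - 3428) = (4184 - 4959)/((-8/3 - 4/3*(-⅙)) - 3428) = -775/((-8/3 + 2/9) - 3428) = -775/(-22/9 - 3428) = -775/(-30874/9) = -775*(-9/30874) = 6975/30874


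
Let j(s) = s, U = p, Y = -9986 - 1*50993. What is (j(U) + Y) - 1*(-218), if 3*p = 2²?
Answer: -182279/3 ≈ -60760.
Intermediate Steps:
Y = -60979 (Y = -9986 - 50993 = -60979)
p = 4/3 (p = (⅓)*2² = (⅓)*4 = 4/3 ≈ 1.3333)
U = 4/3 ≈ 1.3333
(j(U) + Y) - 1*(-218) = (4/3 - 60979) - 1*(-218) = -182933/3 + 218 = -182279/3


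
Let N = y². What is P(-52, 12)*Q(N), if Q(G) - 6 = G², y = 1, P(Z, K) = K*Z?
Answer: -4368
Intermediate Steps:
N = 1 (N = 1² = 1)
Q(G) = 6 + G²
P(-52, 12)*Q(N) = (12*(-52))*(6 + 1²) = -624*(6 + 1) = -624*7 = -4368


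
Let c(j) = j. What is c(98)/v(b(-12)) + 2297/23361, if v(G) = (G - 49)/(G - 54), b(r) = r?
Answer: 151239065/1425021 ≈ 106.13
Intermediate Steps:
v(G) = (-49 + G)/(-54 + G)
c(98)/v(b(-12)) + 2297/23361 = 98/(((-49 - 12)/(-54 - 12))) + 2297/23361 = 98/((-61/(-66))) + 2297*(1/23361) = 98/((-1/66*(-61))) + 2297/23361 = 98/(61/66) + 2297/23361 = 98*(66/61) + 2297/23361 = 6468/61 + 2297/23361 = 151239065/1425021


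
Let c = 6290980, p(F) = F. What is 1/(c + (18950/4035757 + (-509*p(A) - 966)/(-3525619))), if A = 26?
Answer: 14228541558583/89511470498332710790 ≈ 1.5896e-7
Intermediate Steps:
1/(c + (18950/4035757 + (-509*p(A) - 966)/(-3525619))) = 1/(6290980 + (18950/4035757 + (-509*26 - 966)/(-3525619))) = 1/(6290980 + (18950*(1/4035757) + (-13234 - 966)*(-1/3525619))) = 1/(6290980 + (18950/4035757 - 14200*(-1/3525619))) = 1/(6290980 + (18950/4035757 + 14200/3525619)) = 1/(6290980 + 124118229450/14228541558583) = 1/(89511470498332710790/14228541558583) = 14228541558583/89511470498332710790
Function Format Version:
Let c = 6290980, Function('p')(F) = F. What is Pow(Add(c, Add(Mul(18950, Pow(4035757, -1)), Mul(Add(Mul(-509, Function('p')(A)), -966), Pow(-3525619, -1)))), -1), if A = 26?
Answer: Rational(14228541558583, 89511470498332710790) ≈ 1.5896e-7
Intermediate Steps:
Pow(Add(c, Add(Mul(18950, Pow(4035757, -1)), Mul(Add(Mul(-509, Function('p')(A)), -966), Pow(-3525619, -1)))), -1) = Pow(Add(6290980, Add(Mul(18950, Pow(4035757, -1)), Mul(Add(Mul(-509, 26), -966), Pow(-3525619, -1)))), -1) = Pow(Add(6290980, Add(Mul(18950, Rational(1, 4035757)), Mul(Add(-13234, -966), Rational(-1, 3525619)))), -1) = Pow(Add(6290980, Add(Rational(18950, 4035757), Mul(-14200, Rational(-1, 3525619)))), -1) = Pow(Add(6290980, Add(Rational(18950, 4035757), Rational(14200, 3525619))), -1) = Pow(Add(6290980, Rational(124118229450, 14228541558583)), -1) = Pow(Rational(89511470498332710790, 14228541558583), -1) = Rational(14228541558583, 89511470498332710790)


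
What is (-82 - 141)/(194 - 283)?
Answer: 223/89 ≈ 2.5056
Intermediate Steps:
(-82 - 141)/(194 - 283) = -223/(-89) = -223*(-1/89) = 223/89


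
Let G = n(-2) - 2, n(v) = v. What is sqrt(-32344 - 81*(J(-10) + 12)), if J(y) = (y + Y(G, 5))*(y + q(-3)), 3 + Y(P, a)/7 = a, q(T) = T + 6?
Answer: 2*I*sqrt(7762) ≈ 176.2*I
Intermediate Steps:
q(T) = 6 + T
G = -4 (G = -2 - 2 = -4)
Y(P, a) = -21 + 7*a
J(y) = (3 + y)*(14 + y) (J(y) = (y + (-21 + 7*5))*(y + (6 - 3)) = (y + (-21 + 35))*(y + 3) = (y + 14)*(3 + y) = (14 + y)*(3 + y) = (3 + y)*(14 + y))
sqrt(-32344 - 81*(J(-10) + 12)) = sqrt(-32344 - 81*((42 + (-10)**2 + 17*(-10)) + 12)) = sqrt(-32344 - 81*((42 + 100 - 170) + 12)) = sqrt(-32344 - 81*(-28 + 12)) = sqrt(-32344 - 81*(-16)) = sqrt(-32344 + 1296) = sqrt(-31048) = 2*I*sqrt(7762)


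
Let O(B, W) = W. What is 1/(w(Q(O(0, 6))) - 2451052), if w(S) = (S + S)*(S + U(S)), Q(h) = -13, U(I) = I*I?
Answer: -1/2455108 ≈ -4.0731e-7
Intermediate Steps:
U(I) = I²
w(S) = 2*S*(S + S²) (w(S) = (S + S)*(S + S²) = (2*S)*(S + S²) = 2*S*(S + S²))
1/(w(Q(O(0, 6))) - 2451052) = 1/(2*(-13)²*(1 - 13) - 2451052) = 1/(2*169*(-12) - 2451052) = 1/(-4056 - 2451052) = 1/(-2455108) = -1/2455108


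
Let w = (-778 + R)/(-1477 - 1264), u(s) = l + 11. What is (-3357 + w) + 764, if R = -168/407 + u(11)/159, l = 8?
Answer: -459891651776/177378333 ≈ -2592.7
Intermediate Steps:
u(s) = 19 (u(s) = 8 + 11 = 19)
R = -18979/64713 (R = -168/407 + 19/159 = -18979/64713 ≈ -0.29328)
w = 50365693/177378333 (w = (-778 - 18979/64713)/(-1477 - 1264) = -50365693/64713/(-2741) = -50365693/64713*(-1/2741) = 50365693/177378333 ≈ 0.28395)
(-3357 + w) + 764 = (-3357 + 50365693/177378333) + 764 = -595408698188/177378333 + 764 = -459891651776/177378333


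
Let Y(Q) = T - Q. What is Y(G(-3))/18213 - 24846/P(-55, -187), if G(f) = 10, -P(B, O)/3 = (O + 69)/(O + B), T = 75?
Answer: 1403973217/82659 ≈ 16985.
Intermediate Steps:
P(B, O) = -3*(69 + O)/(B + O) (P(B, O) = -3*(O + 69)/(O + B) = -3*(69 + O)/(B + O))
Y(Q) = 75 - Q
Y(G(-3))/18213 - 24846/P(-55, -187) = (75 - 1*10)/18213 - 24846*(-55 - 187)/(3*(-69 - 1*(-187))) = (75 - 10)*(1/18213) - 24846*(-242/(3*(-69 + 187))) = 65*(1/18213) - 24846/(3*(-1/242)*118) = 5/1401 - 24846/(-177/121) = 5/1401 - 24846*(-121/177) = 5/1401 + 1002122/59 = 1403973217/82659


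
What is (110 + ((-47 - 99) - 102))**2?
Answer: 19044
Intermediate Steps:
(110 + ((-47 - 99) - 102))**2 = (110 + (-146 - 102))**2 = (110 - 248)**2 = (-138)**2 = 19044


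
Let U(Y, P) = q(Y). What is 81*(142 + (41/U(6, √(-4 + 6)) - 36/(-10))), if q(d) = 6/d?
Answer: 75573/5 ≈ 15115.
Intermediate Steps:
U(Y, P) = 6/Y
81*(142 + (41/U(6, √(-4 + 6)) - 36/(-10))) = 81*(142 + (41/((6/6)) - 36/(-10))) = 81*(142 + (41/((6*(⅙))) - 36*(-⅒))) = 81*(142 + (41/1 + 18/5)) = 81*(142 + (41*1 + 18/5)) = 81*(142 + (41 + 18/5)) = 81*(142 + 223/5) = 81*(933/5) = 75573/5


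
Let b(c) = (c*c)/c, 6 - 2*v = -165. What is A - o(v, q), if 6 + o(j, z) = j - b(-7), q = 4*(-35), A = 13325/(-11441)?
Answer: -2005943/22882 ≈ -87.665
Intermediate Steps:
v = 171/2 (v = 3 - 1/2*(-165) = 3 + 165/2 = 171/2 ≈ 85.500)
A = -13325/11441 (A = 13325*(-1/11441) = -13325/11441 ≈ -1.1647)
b(c) = c (b(c) = c**2/c = c)
q = -140
o(j, z) = 1 + j (o(j, z) = -6 + (j - 1*(-7)) = -6 + (j + 7) = -6 + (7 + j) = 1 + j)
A - o(v, q) = -13325/11441 - (1 + 171/2) = -13325/11441 - 1*173/2 = -13325/11441 - 173/2 = -2005943/22882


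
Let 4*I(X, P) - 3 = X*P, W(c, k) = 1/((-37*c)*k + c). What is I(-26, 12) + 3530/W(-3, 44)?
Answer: 68919411/4 ≈ 1.7230e+7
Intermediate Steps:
W(c, k) = 1/(c - 37*c*k) (W(c, k) = 1/(-37*c*k + c) = 1/(c - 37*c*k))
I(X, P) = 3/4 + P*X/4 (I(X, P) = 3/4 + (X*P)/4 = 3/4 + (P*X)/4 = 3/4 + P*X/4)
I(-26, 12) + 3530/W(-3, 44) = (3/4 + (1/4)*12*(-26)) + 3530/((-1/(-3*(-1 + 37*44)))) = (3/4 - 78) + 3530/((-1*(-1/3)/(-1 + 1628))) = -309/4 + 3530/((-1*(-1/3)/1627)) = -309/4 + 3530/((-1*(-1/3)*1/1627)) = -309/4 + 3530/(1/4881) = -309/4 + 3530*4881 = -309/4 + 17229930 = 68919411/4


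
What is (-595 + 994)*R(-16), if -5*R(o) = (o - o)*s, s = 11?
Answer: 0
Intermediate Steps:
R(o) = 0 (R(o) = -(o - o)*11/5 = -0*11 = -1/5*0 = 0)
(-595 + 994)*R(-16) = (-595 + 994)*0 = 399*0 = 0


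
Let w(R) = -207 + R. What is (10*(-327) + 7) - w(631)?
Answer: -3687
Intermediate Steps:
(10*(-327) + 7) - w(631) = (10*(-327) + 7) - (-207 + 631) = (-3270 + 7) - 1*424 = -3263 - 424 = -3687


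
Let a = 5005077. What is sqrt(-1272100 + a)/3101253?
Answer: sqrt(3732977)/3101253 ≈ 0.00062300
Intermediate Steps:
sqrt(-1272100 + a)/3101253 = sqrt(-1272100 + 5005077)/3101253 = sqrt(3732977)*(1/3101253) = sqrt(3732977)/3101253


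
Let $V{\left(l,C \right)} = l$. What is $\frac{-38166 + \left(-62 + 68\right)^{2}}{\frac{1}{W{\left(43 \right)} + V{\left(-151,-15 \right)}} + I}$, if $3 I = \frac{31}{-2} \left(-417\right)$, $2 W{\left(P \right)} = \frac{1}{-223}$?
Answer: $- \frac{5135882220}{290197331} \approx -17.698$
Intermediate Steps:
$W{\left(P \right)} = - \frac{1}{446}$ ($W{\left(P \right)} = \frac{1}{2 \left(-223\right)} = \frac{1}{2} \left(- \frac{1}{223}\right) = - \frac{1}{446}$)
$I = \frac{4309}{2}$ ($I = \frac{\frac{31}{-2} \left(-417\right)}{3} = \frac{31 \left(- \frac{1}{2}\right) \left(-417\right)}{3} = \frac{\left(- \frac{31}{2}\right) \left(-417\right)}{3} = \frac{1}{3} \cdot \frac{12927}{2} = \frac{4309}{2} \approx 2154.5$)
$\frac{-38166 + \left(-62 + 68\right)^{2}}{\frac{1}{W{\left(43 \right)} + V{\left(-151,-15 \right)}} + I} = \frac{-38166 + \left(-62 + 68\right)^{2}}{\frac{1}{- \frac{1}{446} - 151} + \frac{4309}{2}} = \frac{-38166 + 6^{2}}{\frac{1}{- \frac{67347}{446}} + \frac{4309}{2}} = \frac{-38166 + 36}{- \frac{446}{67347} + \frac{4309}{2}} = - \frac{38130}{\frac{290197331}{134694}} = \left(-38130\right) \frac{134694}{290197331} = - \frac{5135882220}{290197331}$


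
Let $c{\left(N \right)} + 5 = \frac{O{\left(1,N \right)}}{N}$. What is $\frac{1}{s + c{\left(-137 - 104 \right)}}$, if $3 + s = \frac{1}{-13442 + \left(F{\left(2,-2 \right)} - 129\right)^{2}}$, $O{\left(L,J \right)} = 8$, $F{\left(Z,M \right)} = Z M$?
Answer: $- \frac{1023527}{8221951} \approx -0.12449$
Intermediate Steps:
$F{\left(Z,M \right)} = M Z$
$c{\left(N \right)} = -5 + \frac{8}{N}$
$s = - \frac{12740}{4247}$ ($s = -3 + \frac{1}{-13442 + \left(\left(-2\right) 2 - 129\right)^{2}} = -3 + \frac{1}{-13442 + \left(-4 - 129\right)^{2}} = -3 + \frac{1}{-13442 + \left(-133\right)^{2}} = -3 + \frac{1}{-13442 + 17689} = -3 + \frac{1}{4247} = - \frac{12740}{4247} \approx -2.9998$)
$\frac{1}{s + c{\left(-137 - 104 \right)}} = \frac{1}{- \frac{12740}{4247} - \left(5 - \frac{8}{-137 - 104}\right)} = \frac{1}{- \frac{12740}{4247} - \left(5 - \frac{8}{-241}\right)} = \frac{1}{- \frac{12740}{4247} + \left(-5 + 8 \left(- \frac{1}{241}\right)\right)} = \frac{1}{- \frac{12740}{4247} - \frac{1213}{241}} = \frac{1}{- \frac{8221951}{1023527}} = - \frac{1023527}{8221951}$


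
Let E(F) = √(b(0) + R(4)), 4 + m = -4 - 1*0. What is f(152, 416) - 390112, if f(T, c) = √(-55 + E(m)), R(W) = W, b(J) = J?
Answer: -390112 + I*√53 ≈ -3.9011e+5 + 7.2801*I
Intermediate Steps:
m = -8 (m = -4 + (-4 - 1*0) = -4 + (-4 + 0) = -4 - 4 = -8)
E(F) = 2 (E(F) = √(0 + 4) = √4 = 2)
f(T, c) = I*√53 (f(T, c) = √(-55 + 2) = √(-53) = I*√53)
f(152, 416) - 390112 = I*√53 - 390112 = -390112 + I*√53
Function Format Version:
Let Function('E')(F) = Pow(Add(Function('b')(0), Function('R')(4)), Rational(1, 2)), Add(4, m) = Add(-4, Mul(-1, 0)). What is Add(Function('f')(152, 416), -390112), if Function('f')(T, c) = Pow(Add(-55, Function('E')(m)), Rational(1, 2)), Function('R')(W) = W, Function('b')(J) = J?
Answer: Add(-390112, Mul(I, Pow(53, Rational(1, 2)))) ≈ Add(-3.9011e+5, Mul(7.2801, I))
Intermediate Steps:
m = -8 (m = Add(-4, Add(-4, Mul(-1, 0))) = Add(-4, Add(-4, 0)) = Add(-4, -4) = -8)
Function('E')(F) = 2 (Function('E')(F) = Pow(Add(0, 4), Rational(1, 2)) = Pow(4, Rational(1, 2)) = 2)
Function('f')(T, c) = Mul(I, Pow(53, Rational(1, 2))) (Function('f')(T, c) = Pow(Add(-55, 2), Rational(1, 2)) = Pow(-53, Rational(1, 2)) = Mul(I, Pow(53, Rational(1, 2))))
Add(Function('f')(152, 416), -390112) = Add(Mul(I, Pow(53, Rational(1, 2))), -390112) = Add(-390112, Mul(I, Pow(53, Rational(1, 2))))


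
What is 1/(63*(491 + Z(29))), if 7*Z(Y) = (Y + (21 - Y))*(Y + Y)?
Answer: 1/41895 ≈ 2.3869e-5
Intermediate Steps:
Z(Y) = 6*Y (Z(Y) = ((Y + (21 - Y))*(Y + Y))/7 = (21*(2*Y))/7 = (42*Y)/7 = 6*Y)
1/(63*(491 + Z(29))) = 1/(63*(491 + 6*29)) = 1/(63*(491 + 174)) = 1/(63*665) = 1/41895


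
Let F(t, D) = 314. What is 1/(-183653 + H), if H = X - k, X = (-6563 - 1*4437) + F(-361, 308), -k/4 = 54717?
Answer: 1/24529 ≈ 4.0768e-5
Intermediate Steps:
k = -218868 (k = -4*54717 = -218868)
X = -10686 (X = (-6563 - 1*4437) + 314 = (-6563 - 4437) + 314 = -11000 + 314 = -10686)
H = 208182 (H = -10686 - 1*(-218868) = -10686 + 218868 = 208182)
1/(-183653 + H) = 1/(-183653 + 208182) = 1/24529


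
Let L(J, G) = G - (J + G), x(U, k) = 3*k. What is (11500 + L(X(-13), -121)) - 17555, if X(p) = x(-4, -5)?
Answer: -6040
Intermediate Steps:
X(p) = -15 (X(p) = 3*(-5) = -15)
L(J, G) = -J (L(J, G) = G - (G + J) = G + (-G - J) = -J)
(11500 + L(X(-13), -121)) - 17555 = (11500 - 1*(-15)) - 17555 = (11500 + 15) - 17555 = 11515 - 17555 = -6040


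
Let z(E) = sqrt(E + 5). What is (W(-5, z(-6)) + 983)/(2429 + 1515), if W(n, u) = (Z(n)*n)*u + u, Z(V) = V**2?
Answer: 983/3944 - 31*I/986 ≈ 0.24924 - 0.03144*I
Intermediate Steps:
z(E) = sqrt(5 + E)
W(n, u) = u + u*n**3 (W(n, u) = (n**2*n)*u + u = n**3*u + u = u*n**3 + u = u + u*n**3)
(W(-5, z(-6)) + 983)/(2429 + 1515) = (sqrt(5 - 6)*(1 + (-5)**3) + 983)/(2429 + 1515) = (sqrt(-1)*(1 - 125) + 983)/3944 = (I*(-124) + 983)*(1/3944) = (-124*I + 983)*(1/3944) = (983 - 124*I)*(1/3944) = 983/3944 - 31*I/986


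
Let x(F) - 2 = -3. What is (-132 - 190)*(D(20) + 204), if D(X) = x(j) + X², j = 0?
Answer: -194166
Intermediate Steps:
x(F) = -1 (x(F) = 2 - 3 = -1)
D(X) = -1 + X²
(-132 - 190)*(D(20) + 204) = (-132 - 190)*((-1 + 20²) + 204) = -322*((-1 + 400) + 204) = -322*(399 + 204) = -322*603 = -194166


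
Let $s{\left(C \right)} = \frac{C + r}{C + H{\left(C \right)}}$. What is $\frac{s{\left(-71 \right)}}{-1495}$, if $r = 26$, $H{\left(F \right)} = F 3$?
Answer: $- \frac{9}{84916} \approx -0.00010599$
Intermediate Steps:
$H{\left(F \right)} = 3 F$
$s{\left(C \right)} = \frac{26 + C}{4 C}$ ($s{\left(C \right)} = \frac{C + 26}{C + 3 C} = \frac{26 + C}{4 C}$)
$\frac{s{\left(-71 \right)}}{-1495} = \frac{\frac{1}{4} \frac{1}{-71} \left(26 - 71\right)}{-1495} = \frac{1}{4} \left(- \frac{1}{71}\right) \left(-45\right) \left(- \frac{1}{1495}\right) = \frac{45}{284} \left(- \frac{1}{1495}\right) = - \frac{9}{84916}$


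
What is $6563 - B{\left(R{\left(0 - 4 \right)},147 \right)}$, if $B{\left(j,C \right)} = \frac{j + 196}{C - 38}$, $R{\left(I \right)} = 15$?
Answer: $\frac{715156}{109} \approx 6561.1$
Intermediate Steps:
$B{\left(j,C \right)} = \frac{196 + j}{-38 + C}$
$6563 - B{\left(R{\left(0 - 4 \right)},147 \right)} = 6563 - \frac{196 + 15}{-38 + 147} = 6563 - \frac{1}{109} \cdot 211 = 6563 - \frac{211}{109} = \frac{715156}{109}$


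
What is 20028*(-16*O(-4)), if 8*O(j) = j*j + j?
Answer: -480672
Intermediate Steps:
O(j) = j/8 + j²/8 (O(j) = (j*j + j)/8 = (j² + j)/8 = (j + j²)/8 = j/8 + j²/8)
20028*(-16*O(-4)) = 20028*(-2*(-4)*(1 - 4)) = 20028*(-2*(-4)*(-3)) = 20028*(-16*3/2) = 20028*(-24) = -480672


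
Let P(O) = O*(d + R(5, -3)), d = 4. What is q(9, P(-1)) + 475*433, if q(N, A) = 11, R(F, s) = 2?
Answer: 205686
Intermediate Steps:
P(O) = 6*O (P(O) = O*(4 + 2) = O*6 = 6*O)
q(9, P(-1)) + 475*433 = 11 + 475*433 = 11 + 205675 = 205686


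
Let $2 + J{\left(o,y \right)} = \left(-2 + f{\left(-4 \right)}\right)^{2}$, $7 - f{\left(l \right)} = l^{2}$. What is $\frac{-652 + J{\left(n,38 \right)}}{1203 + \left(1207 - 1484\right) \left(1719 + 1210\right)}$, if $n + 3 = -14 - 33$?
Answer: $\frac{533}{810130} \approx 0.00065792$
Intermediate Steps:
$f{\left(l \right)} = 7 - l^{2}$
$n = -50$ ($n = -3 - 47 = -50$)
$J{\left(o,y \right)} = 119$ ($J{\left(o,y \right)} = -2 + \left(-2 + \left(7 - \left(-4\right)^{2}\right)\right)^{2} = -2 + \left(-2 + \left(7 - 16\right)\right)^{2} = -2 + \left(-2 - 9\right)^{2} = -2 + \left(-11\right)^{2} = -2 + 121 = 119$)
$\frac{-652 + J{\left(n,38 \right)}}{1203 + \left(1207 - 1484\right) \left(1719 + 1210\right)} = \frac{-652 + 119}{1203 + \left(1207 - 1484\right) \left(1719 + 1210\right)} = - \frac{533}{1203 - 811333} = - \frac{533}{-810130} = \left(-533\right) \left(- \frac{1}{810130}\right) = \frac{533}{810130}$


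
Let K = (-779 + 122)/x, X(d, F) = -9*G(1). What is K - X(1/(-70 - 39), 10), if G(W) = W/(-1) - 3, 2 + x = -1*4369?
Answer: -52233/1457 ≈ -35.850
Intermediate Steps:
x = -4371 (x = -2 - 1*4369 = -2 - 4369 = -4371)
G(W) = -3 - W (G(W) = W*(-1) - 3 = -W - 3 = -3 - W)
X(d, F) = 36 (X(d, F) = -9*(-3 - 1*1) = -9*(-3 - 1) = -9*(-4) = 36)
K = 219/1457 (K = (-779 + 122)/(-4371) = -657*(-1/4371) = 219/1457 ≈ 0.15031)
K - X(1/(-70 - 39), 10) = 219/1457 - 1*36 = 219/1457 - 36 = -52233/1457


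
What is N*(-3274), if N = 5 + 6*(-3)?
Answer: 42562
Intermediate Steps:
N = -13 (N = 5 - 18 = -13)
N*(-3274) = -13*(-3274) = 42562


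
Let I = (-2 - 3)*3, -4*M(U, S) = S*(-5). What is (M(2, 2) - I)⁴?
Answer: 1500625/16 ≈ 93789.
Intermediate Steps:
M(U, S) = 5*S/4 (M(U, S) = -S*(-5)/4 = -(-5)*S/4 = 5*S/4)
I = -15 (I = -5*3 = -15)
(M(2, 2) - I)⁴ = ((5/4)*2 - 1*(-15))⁴ = (5/2 + 15)⁴ = (35/2)⁴ = 1500625/16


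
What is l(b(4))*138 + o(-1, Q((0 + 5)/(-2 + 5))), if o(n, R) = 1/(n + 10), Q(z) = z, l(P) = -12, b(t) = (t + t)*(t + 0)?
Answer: -14903/9 ≈ -1655.9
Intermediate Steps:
b(t) = 2*t**2 (b(t) = (2*t)*t = 2*t**2)
o(n, R) = 1/(10 + n)
l(b(4))*138 + o(-1, Q((0 + 5)/(-2 + 5))) = -12*138 + 1/(10 - 1) = -1656 + 1/9 = -14903/9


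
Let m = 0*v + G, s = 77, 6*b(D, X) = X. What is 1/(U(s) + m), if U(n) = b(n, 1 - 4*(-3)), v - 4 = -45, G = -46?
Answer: -6/263 ≈ -0.022814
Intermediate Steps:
b(D, X) = X/6
v = -41 (v = 4 - 45 = -41)
U(n) = 13/6 (U(n) = (1 - 4*(-3))/6 = (1 + 12)/6 = (1/6)*13 = 13/6)
m = -46 (m = 0*(-41) - 46 = 0 - 46 = -46)
1/(U(s) + m) = 1/(13/6 - 46) = 1/(-263/6) = -6/263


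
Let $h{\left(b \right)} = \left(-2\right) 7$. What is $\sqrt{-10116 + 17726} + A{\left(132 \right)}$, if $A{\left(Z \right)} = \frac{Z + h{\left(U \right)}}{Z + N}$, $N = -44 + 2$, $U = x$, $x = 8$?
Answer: $\frac{59}{45} + \sqrt{7610} \approx 88.546$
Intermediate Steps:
$U = 8$
$h{\left(b \right)} = -14$
$N = -42$
$A{\left(Z \right)} = \frac{-14 + Z}{-42 + Z}$ ($A{\left(Z \right)} = \frac{Z - 14}{Z - 42} = \frac{-14 + Z}{-42 + Z}$)
$\sqrt{-10116 + 17726} + A{\left(132 \right)} = \sqrt{-10116 + 17726} + \frac{-14 + 132}{-42 + 132} = \sqrt{7610} + \frac{1}{90} \cdot 118 = \sqrt{7610} + \frac{59}{45} = \frac{59}{45} + \sqrt{7610}$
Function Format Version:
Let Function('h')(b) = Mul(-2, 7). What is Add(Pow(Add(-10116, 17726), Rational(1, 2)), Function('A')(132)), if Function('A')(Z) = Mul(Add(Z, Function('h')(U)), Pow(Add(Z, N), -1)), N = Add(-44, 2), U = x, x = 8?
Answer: Add(Rational(59, 45), Pow(7610, Rational(1, 2))) ≈ 88.546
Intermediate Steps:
U = 8
Function('h')(b) = -14
N = -42
Function('A')(Z) = Mul(Pow(Add(-42, Z), -1), Add(-14, Z)) (Function('A')(Z) = Mul(Add(Z, -14), Pow(Add(Z, -42), -1)) = Mul(Add(-14, Z), Pow(Add(-42, Z), -1)) = Mul(Pow(Add(-42, Z), -1), Add(-14, Z)))
Add(Pow(Add(-10116, 17726), Rational(1, 2)), Function('A')(132)) = Add(Pow(Add(-10116, 17726), Rational(1, 2)), Mul(Pow(Add(-42, 132), -1), Add(-14, 132))) = Add(Pow(7610, Rational(1, 2)), Mul(Pow(90, -1), 118)) = Add(Pow(7610, Rational(1, 2)), Mul(Rational(1, 90), 118)) = Add(Pow(7610, Rational(1, 2)), Rational(59, 45)) = Add(Rational(59, 45), Pow(7610, Rational(1, 2)))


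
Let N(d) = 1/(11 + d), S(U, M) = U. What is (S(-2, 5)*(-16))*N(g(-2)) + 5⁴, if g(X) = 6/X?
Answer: 629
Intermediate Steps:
(S(-2, 5)*(-16))*N(g(-2)) + 5⁴ = (-2*(-16))/(11 + 6/(-2)) + 5⁴ = 32/(11 + 6*(-½)) + 625 = 32/(11 - 3) + 625 = 32/8 + 625 = 32*(⅛) + 625 = 4 + 625 = 629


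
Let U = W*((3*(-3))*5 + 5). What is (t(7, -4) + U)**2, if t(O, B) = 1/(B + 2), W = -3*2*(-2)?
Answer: 923521/4 ≈ 2.3088e+5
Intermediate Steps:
W = 12 (W = -6*(-2) = 12)
t(O, B) = 1/(2 + B)
U = -480 (U = 12*((3*(-3))*5 + 5) = 12*(-9*5 + 5) = 12*(-45 + 5) = 12*(-40) = -480)
(t(7, -4) + U)**2 = (1/(2 - 4) - 480)**2 = (1/(-2) - 480)**2 = (-1/2 - 480)**2 = (-961/2)**2 = 923521/4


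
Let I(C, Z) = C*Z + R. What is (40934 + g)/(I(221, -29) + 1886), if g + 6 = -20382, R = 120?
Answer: -20546/4403 ≈ -4.6664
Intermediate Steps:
g = -20388 (g = -6 - 20382 = -20388)
I(C, Z) = 120 + C*Z (I(C, Z) = C*Z + 120 = 120 + C*Z)
(40934 + g)/(I(221, -29) + 1886) = (40934 - 20388)/((120 + 221*(-29)) + 1886) = 20546/((120 - 6409) + 1886) = 20546/(-6289 + 1886) = 20546/(-4403) = 20546*(-1/4403) = -20546/4403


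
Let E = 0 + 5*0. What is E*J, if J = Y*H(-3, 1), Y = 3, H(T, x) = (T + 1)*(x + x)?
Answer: 0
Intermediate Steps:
H(T, x) = 2*x*(1 + T) (H(T, x) = (1 + T)*(2*x) = 2*x*(1 + T))
E = 0 (E = 0 + 0 = 0)
J = -12 (J = 3*(2*1*(1 - 3)) = 3*(2*1*(-2)) = 3*(-4) = -12)
E*J = 0*(-12) = 0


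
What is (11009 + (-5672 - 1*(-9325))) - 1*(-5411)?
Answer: 20073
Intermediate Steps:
(11009 + (-5672 - 1*(-9325))) - 1*(-5411) = (11009 + (-5672 + 9325)) + 5411 = (11009 + 3653) + 5411 = 14662 + 5411 = 20073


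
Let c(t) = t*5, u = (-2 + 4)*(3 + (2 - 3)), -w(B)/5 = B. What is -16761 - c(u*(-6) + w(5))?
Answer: -16516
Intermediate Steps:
w(B) = -5*B
u = 4 (u = 2*(3 - 1) = 2*2 = 4)
c(t) = 5*t
-16761 - c(u*(-6) + w(5)) = -16761 - 5*(4*(-6) - 5*5) = -16761 - 5*(-24 - 25) = -16761 - 5*(-49) = -16761 - 1*(-245) = -16761 + 245 = -16516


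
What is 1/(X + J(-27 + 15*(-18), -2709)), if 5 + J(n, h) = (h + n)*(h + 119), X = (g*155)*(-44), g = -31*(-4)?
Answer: 1/6939855 ≈ 1.4410e-7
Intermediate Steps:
g = 124
X = -845680 (X = (124*155)*(-44) = 19220*(-44) = -845680)
J(n, h) = -5 + (119 + h)*(h + n) (J(n, h) = -5 + (h + n)*(h + 119) = -5 + (h + n)*(119 + h) = -5 + (119 + h)*(h + n))
1/(X + J(-27 + 15*(-18), -2709)) = 1/(-845680 + (-5 + (-2709)² + 119*(-2709) + 119*(-27 + 15*(-18)) - 2709*(-27 + 15*(-18)))) = 1/(-845680 + (-5 + 7338681 - 322371 + 119*(-27 - 270) - 2709*(-27 - 270))) = 1/(-845680 + (-5 + 7338681 - 322371 + 119*(-297) - 2709*(-297))) = 1/(-845680 + (-5 + 7338681 - 322371 - 35343 + 804573)) = 1/(-845680 + 7785535) = 1/6939855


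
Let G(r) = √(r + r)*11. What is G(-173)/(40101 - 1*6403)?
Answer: 11*I*√346/33698 ≈ 0.0060719*I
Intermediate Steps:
G(r) = 11*√2*√r (G(r) = √(2*r)*11 = (√2*√r)*11 = 11*√2*√r)
G(-173)/(40101 - 1*6403) = (11*√2*√(-173))/(40101 - 1*6403) = (11*√2*(I*√173))/(40101 - 6403) = (11*I*√346)/33698 = (11*I*√346)*(1/33698) = 11*I*√346/33698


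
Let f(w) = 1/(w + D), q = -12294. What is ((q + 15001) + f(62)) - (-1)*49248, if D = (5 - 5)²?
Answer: 3221211/62 ≈ 51955.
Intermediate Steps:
D = 0 (D = 0² = 0)
f(w) = 1/w (f(w) = 1/(w + 0) = 1/w)
((q + 15001) + f(62)) - (-1)*49248 = ((-12294 + 15001) + 1/62) - (-1)*49248 = (2707 + 1/62) - 1*(-49248) = 167835/62 + 49248 = 3221211/62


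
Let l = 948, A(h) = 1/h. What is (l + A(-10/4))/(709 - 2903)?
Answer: -2369/5485 ≈ -0.43191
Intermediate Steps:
(l + A(-10/4))/(709 - 2903) = (948 + 1/(-10/4))/(709 - 2903) = (948 + 1/(-10*1/4))/(-2194) = (948 + 1/(-5/2))*(-1/2194) = (948 - 2/5)*(-1/2194) = (4738/5)*(-1/2194) = -2369/5485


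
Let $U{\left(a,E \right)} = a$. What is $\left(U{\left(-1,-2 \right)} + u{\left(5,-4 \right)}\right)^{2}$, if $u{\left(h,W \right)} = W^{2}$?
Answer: $225$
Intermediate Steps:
$\left(U{\left(-1,-2 \right)} + u{\left(5,-4 \right)}\right)^{2} = \left(-1 + \left(-4\right)^{2}\right)^{2} = \left(-1 + 16\right)^{2} = 15^{2} = 225$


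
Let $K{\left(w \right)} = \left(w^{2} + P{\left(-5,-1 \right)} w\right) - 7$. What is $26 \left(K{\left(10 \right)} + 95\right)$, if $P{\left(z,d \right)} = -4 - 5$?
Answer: $2548$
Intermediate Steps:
$P{\left(z,d \right)} = -9$ ($P{\left(z,d \right)} = -4 - 5 = -9$)
$K{\left(w \right)} = -7 + w^{2} - 9 w$ ($K{\left(w \right)} = \left(w^{2} - 9 w\right) - 7 = -7 + w^{2} - 9 w$)
$26 \left(K{\left(10 \right)} + 95\right) = 26 \left(\left(-7 + 10^{2} - 90\right) + 95\right) = 26 \left(\left(-7 + 100 - 90\right) + 95\right) = 26 \left(3 + 95\right) = 26 \cdot 98 = 2548$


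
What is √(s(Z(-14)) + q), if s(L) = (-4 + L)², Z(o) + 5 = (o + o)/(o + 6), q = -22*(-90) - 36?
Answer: √7897/2 ≈ 44.433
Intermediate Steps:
q = 1944 (q = 1980 - 36 = 1944)
Z(o) = -5 + 2*o/(6 + o) (Z(o) = -5 + (o + o)/(o + 6) = -5 + (2*o)/(6 + o) = -5 + 2*o/(6 + o))
√(s(Z(-14)) + q) = √((-4 + 3*(-10 - 1*(-14))/(6 - 14))² + 1944) = √((-4 + 3*(-10 + 14)/(-8))² + 1944) = √((-4 + 3*(-⅛)*4)² + 1944) = √((-4 - 3/2)² + 1944) = √((-11/2)² + 1944) = √(121/4 + 1944) = √(7897/4) = √7897/2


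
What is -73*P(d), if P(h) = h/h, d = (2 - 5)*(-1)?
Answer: -73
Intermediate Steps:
d = 3 (d = -3*(-1) = 3)
P(h) = 1
-73*P(d) = -73*1 = -73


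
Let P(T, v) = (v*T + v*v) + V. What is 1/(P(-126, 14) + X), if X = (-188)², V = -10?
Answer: 1/33766 ≈ 2.9616e-5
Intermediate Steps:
X = 35344
P(T, v) = -10 + v² + T*v (P(T, v) = (v*T + v*v) - 10 = (T*v + v²) - 10 = (v² + T*v) - 10 = -10 + v² + T*v)
1/(P(-126, 14) + X) = 1/((-10 + 14² - 126*14) + 35344) = 1/((-10 + 196 - 1764) + 35344) = 1/(-1578 + 35344) = 1/33766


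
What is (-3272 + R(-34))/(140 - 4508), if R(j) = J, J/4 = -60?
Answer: 439/546 ≈ 0.80403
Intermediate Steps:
J = -240 (J = 4*(-60) = -240)
R(j) = -240
(-3272 + R(-34))/(140 - 4508) = (-3272 - 240)/(140 - 4508) = -3512/(-4368) = -3512*(-1/4368) = 439/546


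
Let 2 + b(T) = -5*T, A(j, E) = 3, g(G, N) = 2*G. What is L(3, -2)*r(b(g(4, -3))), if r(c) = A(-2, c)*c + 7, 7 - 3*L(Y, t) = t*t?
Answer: -119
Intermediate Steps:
L(Y, t) = 7/3 - t**2/3 (L(Y, t) = 7/3 - t*t/3 = 7/3 - t**2/3)
b(T) = -2 - 5*T
r(c) = 7 + 3*c (r(c) = 3*c + 7 = 7 + 3*c)
L(3, -2)*r(b(g(4, -3))) = (7/3 - 1/3*(-2)**2)*(7 + 3*(-2 - 10*4)) = (7/3 - 1/3*4)*(7 + 3*(-2 - 5*8)) = (7/3 - 4/3)*(7 + 3*(-2 - 40)) = 1*(7 + 3*(-42)) = 1*(7 - 126) = 1*(-119) = -119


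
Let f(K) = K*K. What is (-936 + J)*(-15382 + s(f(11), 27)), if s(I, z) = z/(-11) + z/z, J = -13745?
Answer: 2484289458/11 ≈ 2.2584e+8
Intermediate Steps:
f(K) = K**2
s(I, z) = 1 - z/11 (s(I, z) = z*(-1/11) + 1 = -z/11 + 1 = 1 - z/11)
(-936 + J)*(-15382 + s(f(11), 27)) = (-936 - 13745)*(-15382 + (1 - 1/11*27)) = -14681*(-15382 + (1 - 27/11)) = -14681*(-15382 - 16/11) = -14681*(-169218/11) = 2484289458/11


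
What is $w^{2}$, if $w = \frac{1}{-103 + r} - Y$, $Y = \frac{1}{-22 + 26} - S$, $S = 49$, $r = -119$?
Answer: $\frac{468419449}{197136} \approx 2376.1$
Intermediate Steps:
$Y = - \frac{195}{4}$ ($Y = \frac{1}{-22 + 26} - 49 = \frac{1}{4} - 49 = - \frac{195}{4} \approx -48.75$)
$w = \frac{21643}{444}$ ($w = \frac{1}{-103 - 119} - - \frac{195}{4} = \frac{1}{-222} + \frac{195}{4} = - \frac{1}{222} + \frac{195}{4} = \frac{21643}{444} \approx 48.745$)
$w^{2} = \left(\frac{21643}{444}\right)^{2} = \frac{468419449}{197136}$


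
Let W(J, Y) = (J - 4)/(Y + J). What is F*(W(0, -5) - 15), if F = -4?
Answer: 284/5 ≈ 56.800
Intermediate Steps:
W(J, Y) = (-4 + J)/(J + Y)
F*(W(0, -5) - 15) = -4*((-4 + 0)/(0 - 5) - 15) = -4*(-4/(-5) - 15) = -4*(-1/5*(-4) - 15) = -4*(4/5 - 15) = -4*(-71/5) = 284/5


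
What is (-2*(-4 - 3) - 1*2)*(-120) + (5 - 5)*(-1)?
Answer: -1440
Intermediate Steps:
(-2*(-4 - 3) - 1*2)*(-120) + (5 - 5)*(-1) = (-2*(-7) - 2)*(-120) + 0*(-1) = (14 - 2)*(-120) + 0 = 12*(-120) + 0 = -1440 + 0 = -1440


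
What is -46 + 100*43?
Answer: 4254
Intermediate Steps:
-46 + 100*43 = -46 + 4300 = 4254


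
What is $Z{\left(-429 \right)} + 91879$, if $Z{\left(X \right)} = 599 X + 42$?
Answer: $-165050$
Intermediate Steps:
$Z{\left(X \right)} = 42 + 599 X$
$Z{\left(-429 \right)} + 91879 = \left(42 + 599 \left(-429\right)\right) + 91879 = \left(42 - 256971\right) + 91879 = -256929 + 91879 = -165050$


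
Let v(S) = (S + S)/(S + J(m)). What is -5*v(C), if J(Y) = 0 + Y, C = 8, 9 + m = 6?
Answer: -16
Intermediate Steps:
m = -3 (m = -9 + 6 = -3)
J(Y) = Y
v(S) = 2*S/(-3 + S) (v(S) = (S + S)/(S - 3) = (2*S)/(-3 + S) = 2*S/(-3 + S))
-5*v(C) = -10*8/(-3 + 8) = -10*8/5 = -5*16/5 = -16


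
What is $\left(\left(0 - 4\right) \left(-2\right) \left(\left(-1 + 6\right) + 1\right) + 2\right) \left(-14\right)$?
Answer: $-700$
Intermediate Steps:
$\left(\left(0 - 4\right) \left(-2\right) \left(\left(-1 + 6\right) + 1\right) + 2\right) \left(-14\right) = \left(\left(-4\right) \left(-2\right) \left(5 + 1\right) + 2\right) \left(-14\right) = \left(8 \cdot 6 + 2\right) \left(-14\right) = \left(48 + 2\right) \left(-14\right) = 50 \left(-14\right) = -700$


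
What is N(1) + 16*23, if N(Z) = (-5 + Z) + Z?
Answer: 365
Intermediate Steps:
N(Z) = -5 + 2*Z
N(1) + 16*23 = (-5 + 2*1) + 16*23 = (-5 + 2) + 368 = -3 + 368 = 365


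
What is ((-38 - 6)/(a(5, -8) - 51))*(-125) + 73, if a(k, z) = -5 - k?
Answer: -1047/61 ≈ -17.164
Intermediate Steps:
((-38 - 6)/(a(5, -8) - 51))*(-125) + 73 = ((-38 - 6)/((-5 - 1*5) - 51))*(-125) + 73 = -44/((-5 - 5) - 51)*(-125) + 73 = -44/(-10 - 51)*(-125) + 73 = -44/(-61)*(-125) + 73 = -44*(-1/61)*(-125) + 73 = (44/61)*(-125) + 73 = -5500/61 + 73 = -1047/61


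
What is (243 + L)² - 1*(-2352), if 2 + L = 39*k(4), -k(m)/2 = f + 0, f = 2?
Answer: 9577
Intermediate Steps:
k(m) = -4 (k(m) = -2*(2 + 0) = -2*2 = -4)
L = -158 (L = -2 + 39*(-4) = -2 - 156 = -158)
(243 + L)² - 1*(-2352) = (243 - 158)² - 1*(-2352) = 85² + 2352 = 7225 + 2352 = 9577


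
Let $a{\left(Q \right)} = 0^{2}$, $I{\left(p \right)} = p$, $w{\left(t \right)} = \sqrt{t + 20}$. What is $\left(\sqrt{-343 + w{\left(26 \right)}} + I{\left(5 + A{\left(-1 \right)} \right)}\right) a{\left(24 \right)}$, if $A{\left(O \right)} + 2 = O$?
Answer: $0$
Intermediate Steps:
$A{\left(O \right)} = -2 + O$
$w{\left(t \right)} = \sqrt{20 + t}$
$a{\left(Q \right)} = 0$
$\left(\sqrt{-343 + w{\left(26 \right)}} + I{\left(5 + A{\left(-1 \right)} \right)}\right) a{\left(24 \right)} = \left(\sqrt{-343 + \sqrt{20 + 26}} + \left(5 - 3\right)\right) 0 = \left(\sqrt{-343 + \sqrt{46}} + \left(5 - 3\right)\right) 0 = \left(\sqrt{-343 + \sqrt{46}} + 2\right) 0 = \left(2 + \sqrt{-343 + \sqrt{46}}\right) 0 = 0$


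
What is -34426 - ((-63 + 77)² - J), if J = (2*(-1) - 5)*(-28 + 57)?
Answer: -34825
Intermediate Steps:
J = -203 (J = (-2 - 5)*29 = -7*29 = -203)
-34426 - ((-63 + 77)² - J) = -34426 - ((-63 + 77)² - 1*(-203)) = -34426 - (14² + 203) = -34426 - (196 + 203) = -34426 - 1*399 = -34426 - 399 = -34825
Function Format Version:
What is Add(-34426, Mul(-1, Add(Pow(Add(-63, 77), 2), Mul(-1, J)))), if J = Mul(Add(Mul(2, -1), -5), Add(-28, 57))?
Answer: -34825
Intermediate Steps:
J = -203 (J = Mul(Add(-2, -5), 29) = Mul(-7, 29) = -203)
Add(-34426, Mul(-1, Add(Pow(Add(-63, 77), 2), Mul(-1, J)))) = Add(-34426, Mul(-1, Add(Pow(Add(-63, 77), 2), Mul(-1, -203)))) = Add(-34426, Mul(-1, Add(Pow(14, 2), 203))) = Add(-34426, Mul(-1, Add(196, 203))) = Add(-34426, Mul(-1, 399)) = Add(-34426, -399) = -34825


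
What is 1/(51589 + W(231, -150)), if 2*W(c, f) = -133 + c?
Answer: 1/51638 ≈ 1.9366e-5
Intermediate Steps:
W(c, f) = -133/2 + c/2 (W(c, f) = (-133 + c)/2 = -133/2 + c/2)
1/(51589 + W(231, -150)) = 1/(51589 + (-133/2 + (1/2)*231)) = 1/(51589 + (-133/2 + 231/2)) = 1/(51589 + 49) = 1/51638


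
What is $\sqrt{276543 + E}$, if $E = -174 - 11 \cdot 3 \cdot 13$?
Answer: $6 \sqrt{7665} \approx 525.3$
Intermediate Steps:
$E = -603$ ($E = -174 - 429 = -603$)
$\sqrt{276543 + E} = \sqrt{276543 - 603} = \sqrt{275940} = 6 \sqrt{7665}$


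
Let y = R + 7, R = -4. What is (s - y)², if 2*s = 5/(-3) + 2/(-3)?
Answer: 625/36 ≈ 17.361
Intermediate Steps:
s = -7/6 (s = (5/(-3) + 2/(-3))/2 = (5*(-⅓) + 2*(-⅓))/2 = (-5/3 - ⅔)/2 = (½)*(-7/3) = -7/6 ≈ -1.1667)
y = 3 (y = -4 + 7 = 3)
(s - y)² = (-7/6 - 1*3)² = (-7/6 - 3)² = (-25/6)² = 625/36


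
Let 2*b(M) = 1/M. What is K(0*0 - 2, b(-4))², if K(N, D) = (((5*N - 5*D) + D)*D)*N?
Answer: 361/64 ≈ 5.6406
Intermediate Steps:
b(M) = 1/(2*M)
K(N, D) = D*N*(-4*D + 5*N) (K(N, D) = (((-5*D + 5*N) + D)*D)*N = ((-4*D + 5*N)*D)*N = (D*(-4*D + 5*N))*N = D*N*(-4*D + 5*N))
K(0*0 - 2, b(-4))² = (((½)/(-4))*(0*0 - 2)*(-2/(-4) + 5*(0*0 - 2)))² = (((½)*(-¼))*(0 - 2)*(-2*(-1)/4 + 5*(0 - 2)))² = (-⅛*(-2)*(-4*(-⅛) + 5*(-2)))² = (-⅛*(-2)*(½ - 10))² = (-⅛*(-2)*(-19/2))² = (-19/8)² = 361/64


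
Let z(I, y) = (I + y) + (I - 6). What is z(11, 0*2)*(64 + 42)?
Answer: 1696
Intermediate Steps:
z(I, y) = -6 + y + 2*I (z(I, y) = (I + y) + (-6 + I) = -6 + y + 2*I)
z(11, 0*2)*(64 + 42) = (-6 + 0*2 + 2*11)*(64 + 42) = (-6 + 0 + 22)*106 = 16*106 = 1696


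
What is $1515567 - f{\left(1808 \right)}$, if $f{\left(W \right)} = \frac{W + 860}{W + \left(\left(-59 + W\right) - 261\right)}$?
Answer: $\frac{1248826541}{824} \approx 1.5156 \cdot 10^{6}$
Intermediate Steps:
$f{\left(W \right)} = \frac{860 + W}{-320 + 2 W}$ ($f{\left(W \right)} = \frac{860 + W}{W + \left(-320 + W\right)} = \frac{860 + W}{-320 + 2 W}$)
$1515567 - f{\left(1808 \right)} = 1515567 - \frac{860 + 1808}{2 \left(-160 + 1808\right)} = 1515567 - \frac{1}{2} \cdot \frac{1}{1648} \cdot 2668 = 1515567 - \frac{667}{824} = \frac{1248826541}{824}$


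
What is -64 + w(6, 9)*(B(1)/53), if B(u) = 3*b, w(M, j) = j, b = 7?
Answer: -3203/53 ≈ -60.434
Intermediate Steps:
B(u) = 21 (B(u) = 3*7 = 21)
-64 + w(6, 9)*(B(1)/53) = -64 + 9*(21/53) = -64 + 189/53 = -3203/53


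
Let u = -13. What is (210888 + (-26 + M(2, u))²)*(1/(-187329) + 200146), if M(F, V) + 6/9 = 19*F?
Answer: 71205040898871884/1685961 ≈ 4.2234e+10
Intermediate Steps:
M(F, V) = -⅔ + 19*F
(210888 + (-26 + M(2, u))²)*(1/(-187329) + 200146) = (210888 + (-26 + (-⅔ + 19*2))²)*(1/(-187329) + 200146) = (210888 + (-26 + (-⅔ + 38))²)*(-1/187329 + 200146) = (210888 + (-26 + 112/3)²)*(37493150033/187329) = (210888 + (34/3)²)*(37493150033/187329) = (210888 + 1156/9)*(37493150033/187329) = (1899148/9)*(37493150033/187329) = 71205040898871884/1685961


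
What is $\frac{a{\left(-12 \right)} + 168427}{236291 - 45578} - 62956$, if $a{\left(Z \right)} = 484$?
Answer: $- \frac{12006358717}{190713} \approx -62955.0$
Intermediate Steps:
$\frac{a{\left(-12 \right)} + 168427}{236291 - 45578} - 62956 = \frac{484 + 168427}{236291 - 45578} - 62956 = \frac{168911}{190713} - 62956 = - \frac{12006358717}{190713}$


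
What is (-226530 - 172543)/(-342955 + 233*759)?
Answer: 399073/166108 ≈ 2.4025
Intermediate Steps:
(-226530 - 172543)/(-342955 + 233*759) = -399073/(-342955 + 176847) = -399073/(-166108) = -399073*(-1/166108) = 399073/166108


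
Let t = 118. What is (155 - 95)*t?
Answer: 7080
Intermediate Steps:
(155 - 95)*t = (155 - 95)*118 = 60*118 = 7080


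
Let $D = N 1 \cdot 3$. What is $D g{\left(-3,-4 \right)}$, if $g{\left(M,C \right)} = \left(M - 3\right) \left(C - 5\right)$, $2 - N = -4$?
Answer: $972$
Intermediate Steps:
$N = 6$ ($N = 2 - -4 = 2 + 4 = 6$)
$D = 18$ ($D = 6 \cdot 1 \cdot 3 = 6 \cdot 3 = 18$)
$g{\left(M,C \right)} = \left(-5 + C\right) \left(-3 + M\right)$ ($g{\left(M,C \right)} = \left(-3 + M\right) \left(-5 + C\right) = \left(-5 + C\right) \left(-3 + M\right)$)
$D g{\left(-3,-4 \right)} = 18 \left(15 - -15 - -12 - -12\right) = 18 \left(15 + 15 + 12 + 12\right) = 18 \cdot 54 = 972$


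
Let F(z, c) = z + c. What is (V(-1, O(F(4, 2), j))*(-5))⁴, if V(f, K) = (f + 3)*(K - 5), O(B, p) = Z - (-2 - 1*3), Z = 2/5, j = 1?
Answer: 256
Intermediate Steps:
F(z, c) = c + z
Z = ⅖ (Z = 2*(⅕) = ⅖ ≈ 0.40000)
O(B, p) = 27/5 (O(B, p) = ⅖ - (-2 - 1*3) = ⅖ - (-2 - 3) = ⅖ - 1*(-5) = ⅖ + 5 = 27/5)
V(f, K) = (-5 + K)*(3 + f) (V(f, K) = (3 + f)*(-5 + K) = (-5 + K)*(3 + f))
(V(-1, O(F(4, 2), j))*(-5))⁴ = ((-15 - 5*(-1) + 3*(27/5) + (27/5)*(-1))*(-5))⁴ = ((-15 + 5 + 81/5 - 27/5)*(-5))⁴ = ((⅘)*(-5))⁴ = (-4)⁴ = 256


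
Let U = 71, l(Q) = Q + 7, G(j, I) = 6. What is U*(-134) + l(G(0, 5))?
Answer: -9501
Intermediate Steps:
l(Q) = 7 + Q
U*(-134) + l(G(0, 5)) = 71*(-134) + (7 + 6) = -9514 + 13 = -9501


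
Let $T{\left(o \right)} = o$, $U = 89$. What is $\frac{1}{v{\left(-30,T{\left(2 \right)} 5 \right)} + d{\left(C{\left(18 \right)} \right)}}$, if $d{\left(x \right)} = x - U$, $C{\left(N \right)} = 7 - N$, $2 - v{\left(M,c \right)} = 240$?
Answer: $- \frac{1}{338} \approx -0.0029586$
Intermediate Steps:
$v{\left(M,c \right)} = -238$ ($v{\left(M,c \right)} = 2 - 240 = -238$)
$d{\left(x \right)} = -89 + x$ ($d{\left(x \right)} = x - 89 = -89 + x$)
$\frac{1}{v{\left(-30,T{\left(2 \right)} 5 \right)} + d{\left(C{\left(18 \right)} \right)}} = \frac{1}{-238 + \left(-89 + \left(7 - 18\right)\right)} = \frac{1}{-238 - 100} = \frac{1}{-338} = - \frac{1}{338}$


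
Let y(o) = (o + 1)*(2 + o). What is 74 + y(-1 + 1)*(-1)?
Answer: 72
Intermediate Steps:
y(o) = (1 + o)*(2 + o)
74 + y(-1 + 1)*(-1) = 74 + (2 + (-1 + 1)**2 + 3*(-1 + 1))*(-1) = 74 + (2 + 0**2 + 3*0)*(-1) = 74 + (2 + 0 + 0)*(-1) = 74 + 2*(-1) = 74 - 2 = 72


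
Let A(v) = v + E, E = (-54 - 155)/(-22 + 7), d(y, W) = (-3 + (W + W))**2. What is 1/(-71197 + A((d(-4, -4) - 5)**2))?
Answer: -15/865906 ≈ -1.7323e-5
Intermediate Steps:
d(y, W) = (-3 + 2*W)**2
E = 209/15 (E = -209/(-15) = -209*(-1/15) = 209/15 ≈ 13.933)
A(v) = 209/15 + v (A(v) = v + 209/15 = 209/15 + v)
1/(-71197 + A((d(-4, -4) - 5)**2)) = 1/(-71197 + (209/15 + ((-3 + 2*(-4))**2 - 5)**2)) = 1/(-71197 + (209/15 + ((-3 - 8)**2 - 5)**2)) = 1/(-71197 + (209/15 + ((-11)**2 - 5)**2)) = 1/(-71197 + (209/15 + (121 - 5)**2)) = 1/(-71197 + (209/15 + 116**2)) = 1/(-71197 + (209/15 + 13456)) = 1/(-71197 + 202049/15) = 1/(-865906/15) = -15/865906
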